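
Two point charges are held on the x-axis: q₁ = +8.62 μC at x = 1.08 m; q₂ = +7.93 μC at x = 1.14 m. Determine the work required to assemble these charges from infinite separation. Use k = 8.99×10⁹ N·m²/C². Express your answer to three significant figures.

10.2 J

The assembly work is the sum of pairwise potential energies, U = Σ_{i<j} kqᵢqⱼ/rᵢⱼ.
Pair separations: r₁₂ = 0.0600 m.
U = (10.2) = 10.2 J.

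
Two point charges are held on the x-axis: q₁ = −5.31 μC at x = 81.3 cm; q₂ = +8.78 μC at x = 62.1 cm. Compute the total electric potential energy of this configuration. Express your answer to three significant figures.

The work to assemble the configuration equals its total potential energy, U = Σ kqᵢqⱼ/rᵢⱼ over all pairs.
Pair separations: r₁₂ = 0.192 m.
U = (-2.18) = -2.18 J.

-2.18 J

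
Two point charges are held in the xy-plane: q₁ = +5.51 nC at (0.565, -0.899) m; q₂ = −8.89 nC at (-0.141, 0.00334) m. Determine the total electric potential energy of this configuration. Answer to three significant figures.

-3.84×10⁻⁷ J

The work to assemble the configuration equals its total potential energy, U = Σ kqᵢqⱼ/rᵢⱼ over all pairs.
Pair separations: r₁₂ = 1.15 m.
U = (-3.84×10⁻⁷) = -3.84×10⁻⁷ J.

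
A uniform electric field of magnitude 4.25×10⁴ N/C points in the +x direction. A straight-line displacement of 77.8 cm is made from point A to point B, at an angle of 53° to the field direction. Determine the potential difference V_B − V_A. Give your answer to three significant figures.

-1.99×10⁴ V

Only the component of displacement along E changes the potential: ΔV = −E·d·cosθ.
ΔV = −(4.25×10⁴ V/m)(0.778 m)cos53° = -1.99×10⁴ V.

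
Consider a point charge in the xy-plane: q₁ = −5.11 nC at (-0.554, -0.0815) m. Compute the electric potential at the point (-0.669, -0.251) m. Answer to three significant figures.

-224 V

Electric potential is a scalar, so the contributions from each charge add algebraically: V = Σ kqᵢ/rᵢ.
Distances from the field point to each charge: r₁ = 0.205 m.
V = k[(-5.11×10⁻⁹)/(0.205)] = -224 V.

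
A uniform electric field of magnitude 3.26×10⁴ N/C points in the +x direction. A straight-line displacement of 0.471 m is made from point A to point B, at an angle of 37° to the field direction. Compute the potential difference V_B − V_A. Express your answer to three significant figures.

Only the component of displacement along E changes the potential: ΔV = −E·d·cosθ.
ΔV = −(3.26×10⁴ V/m)(0.471 m)cos37° = -1.23×10⁴ V.

-1.23×10⁴ V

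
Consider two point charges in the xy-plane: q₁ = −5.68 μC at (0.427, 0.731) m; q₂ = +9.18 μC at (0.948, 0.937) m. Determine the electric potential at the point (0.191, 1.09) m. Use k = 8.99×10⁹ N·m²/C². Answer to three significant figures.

The total potential is the scalar sum of each charge's contribution, V = Σ kqᵢ/rᵢ.
Distances from the field point to each charge: r₁ = 0.430 m, r₂ = 0.772 m.
V = k[(-5.68×10⁻⁶)/(0.430) + (9.18×10⁻⁶)/(0.772)] = -1.20×10⁴ V.

-1.20×10⁴ V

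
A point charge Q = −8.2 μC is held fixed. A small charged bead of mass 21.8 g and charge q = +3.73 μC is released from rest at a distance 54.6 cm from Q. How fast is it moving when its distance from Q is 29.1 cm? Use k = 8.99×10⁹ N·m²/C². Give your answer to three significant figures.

Only the electrostatic force acts, so mechanical energy is conserved: ½mv² = U₁ − U₂ = kQq(1/r₁ − 1/r₂).
U₁ − U₂ = (8.99×10⁹ N·m²/C²)(-8.20×10⁻⁶ C)(3.73×10⁻⁶ C)(1/0.546 − 1/0.291) = 0.441 J.
v = √(2·0.441/0.0218) = 6.36 m/s.

6.36 m/s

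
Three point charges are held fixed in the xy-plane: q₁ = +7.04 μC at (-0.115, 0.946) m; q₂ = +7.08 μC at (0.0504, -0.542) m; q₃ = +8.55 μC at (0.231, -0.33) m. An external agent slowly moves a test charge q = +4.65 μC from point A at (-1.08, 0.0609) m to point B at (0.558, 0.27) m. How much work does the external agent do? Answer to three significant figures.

For quasistatic motion the external work equals the change in potential energy: W_ext = qΔV = q(V_B − V_A).
At A: distances to the source charges are 1.31 m, 1.28 m, 1.37 m; V_A = Σ kqᵢ/rᵢ = 1.54×10⁵ V.
At B: distances to the source charges are 0.954 m, 0.958 m, 0.683 m; V_B = Σ kqᵢ/rᵢ = 2.45×10⁵ V.
ΔV = V_B − V_A = 9.11×10⁴ V.
W_ext = qΔV = (4.65×10⁻⁶ C)(9.11×10⁴ V) = 0.424 J.

0.424 J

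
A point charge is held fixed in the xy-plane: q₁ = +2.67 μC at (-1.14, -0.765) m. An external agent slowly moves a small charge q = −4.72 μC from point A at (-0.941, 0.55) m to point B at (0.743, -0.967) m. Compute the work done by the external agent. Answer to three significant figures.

0.0254 J

For quasistatic motion the external work equals the change in potential energy: W_ext = qΔV = q(V_B − V_A).
At A: distance to the source charge is 1.33 m; V_A = kq₁/r = 1.80×10⁴ V.
At B: distance to the source charge is 1.89 m; V_B = kq₁/r = 1.27×10⁴ V.
ΔV = V_B − V_A = -5370 V.
W_ext = qΔV = (-4.72×10⁻⁶ C)(-5370 V) = 0.0254 J.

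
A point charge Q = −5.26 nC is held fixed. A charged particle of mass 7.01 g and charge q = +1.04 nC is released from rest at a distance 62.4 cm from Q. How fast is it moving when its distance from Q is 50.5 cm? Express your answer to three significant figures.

Only the electrostatic force acts, so mechanical energy is conserved: ½mv² = U₁ − U₂ = kQq(1/r₁ − 1/r₂).
U₁ − U₂ = (8.99×10⁹ N·m²/C²)(-5.26×10⁻⁹ C)(1.04×10⁻⁹ C)(1/0.624 − 1/0.505) = 1.86×10⁻⁸ J.
v = √(2·1.86×10⁻⁸/7.01×10⁻³) = 2.30×10⁻³ m/s.

2.30×10⁻³ m/s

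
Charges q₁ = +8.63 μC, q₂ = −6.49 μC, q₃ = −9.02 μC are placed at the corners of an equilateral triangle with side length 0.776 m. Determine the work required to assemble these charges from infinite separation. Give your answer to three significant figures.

The work to assemble the configuration equals its total potential energy, U = Σ kqᵢqⱼ/rᵢⱼ over all pairs.
All three pair separations equal the side length, 0.776 m.
U = (-0.649) + (-0.902) + (0.678) = -0.872 J.

-0.872 J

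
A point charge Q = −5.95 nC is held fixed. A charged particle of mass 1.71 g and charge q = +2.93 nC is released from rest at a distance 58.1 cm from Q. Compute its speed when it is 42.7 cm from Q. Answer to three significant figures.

Only the electrostatic force acts, so mechanical energy is conserved: ½mv² = U₁ − U₂ = kQq(1/r₁ − 1/r₂).
U₁ − U₂ = (8.99×10⁹ N·m²/C²)(-5.95×10⁻⁹ C)(2.93×10⁻⁹ C)(1/0.581 − 1/0.427) = 9.73×10⁻⁸ J.
v = √(2·9.73×10⁻⁸/1.71×10⁻³) = 0.0107 m/s.

0.0107 m/s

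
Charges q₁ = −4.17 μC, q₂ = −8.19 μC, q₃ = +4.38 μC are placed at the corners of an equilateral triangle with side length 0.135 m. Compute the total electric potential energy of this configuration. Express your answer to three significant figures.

The assembly work is the sum of pairwise potential energies, U = Σ_{i<j} kqᵢqⱼ/rᵢⱼ.
All three pair separations equal the side length, 0.135 m.
U = (2.27) + (-1.22) + (-2.39) = -1.33 J.

-1.33 J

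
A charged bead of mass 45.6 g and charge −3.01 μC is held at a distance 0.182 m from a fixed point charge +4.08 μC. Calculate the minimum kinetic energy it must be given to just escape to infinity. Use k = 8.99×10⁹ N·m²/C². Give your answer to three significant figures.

To just escape, total mechanical energy must reach zero at infinity: ½mv²_min + U = 0, so ½mv²_min = −U = |kQq|/r.
|U| = |kQq|/r = (8.99×10⁹ N·m²/C²)(4.08×10⁻⁶)(3.01×10⁻⁶)/(0.182) = 0.607 J.

0.607 J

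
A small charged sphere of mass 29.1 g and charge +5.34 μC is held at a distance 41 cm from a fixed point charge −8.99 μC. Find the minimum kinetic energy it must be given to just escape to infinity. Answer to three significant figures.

1.05 J

To just escape, total mechanical energy must reach zero at infinity: ½mv²_min + U = 0, so ½mv²_min = −U = |kQq|/r.
|U| = |kQq|/r = (8.99×10⁹ N·m²/C²)(8.99×10⁻⁶)(5.34×10⁻⁶)/(0.410) = 1.05 J.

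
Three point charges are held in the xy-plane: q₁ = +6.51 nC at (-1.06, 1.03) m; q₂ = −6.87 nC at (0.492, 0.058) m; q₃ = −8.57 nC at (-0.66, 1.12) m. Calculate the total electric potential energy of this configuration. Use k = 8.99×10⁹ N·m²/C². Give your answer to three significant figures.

-1.11×10⁻⁶ J

The work to assemble the configuration equals its total potential energy, U = Σ kqᵢqⱼ/rᵢⱼ over all pairs.
Pair separations: r₁₂ = 1.83 m, r₁₃ = 0.410 m, r₂₃ = 1.57 m.
U = (-2.20×10⁻⁷) + (-1.22×10⁻⁶) + (3.38×10⁻⁷) = -1.11×10⁻⁶ J.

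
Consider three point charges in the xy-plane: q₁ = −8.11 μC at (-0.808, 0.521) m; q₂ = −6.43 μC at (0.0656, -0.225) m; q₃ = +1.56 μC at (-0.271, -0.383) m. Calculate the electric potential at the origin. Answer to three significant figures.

The total potential is the scalar sum of each charge's contribution, V = Σ kqᵢ/rᵢ.
Distances from the field point to each charge: r₁ = 0.961 m, r₂ = 0.234 m, r₃ = 0.469 m.
V = k[(-8.11×10⁻⁶)/(0.961) + (-6.43×10⁻⁶)/(0.234) + (1.56×10⁻⁶)/(0.469)] = -2.93×10⁵ V.

-2.93×10⁵ V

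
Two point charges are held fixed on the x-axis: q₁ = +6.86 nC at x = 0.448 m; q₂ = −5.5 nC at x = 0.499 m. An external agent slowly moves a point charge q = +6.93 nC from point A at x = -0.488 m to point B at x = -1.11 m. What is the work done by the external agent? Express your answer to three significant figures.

For quasistatic motion the external work equals the change in potential energy: W_ext = qΔV = q(V_B − V_A).
At A: distances to the source charges are 0.936 m, 0.987 m; V_A = Σ kqᵢ/rᵢ = 15.8 V.
At B: distances to the source charges are 1.56 m, 1.61 m; V_B = Σ kqᵢ/rᵢ = 8.85 V.
ΔV = V_B − V_A = -6.94 V.
W_ext = qΔV = (6.93×10⁻⁹ C)(-6.94 V) = -4.81×10⁻⁸ J.

-4.81×10⁻⁸ J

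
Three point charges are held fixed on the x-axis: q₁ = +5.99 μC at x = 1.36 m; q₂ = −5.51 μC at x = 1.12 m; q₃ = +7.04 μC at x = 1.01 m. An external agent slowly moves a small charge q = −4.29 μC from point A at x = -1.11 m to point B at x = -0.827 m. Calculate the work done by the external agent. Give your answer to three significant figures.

For quasistatic motion the external work equals the change in potential energy: W_ext = qΔV = q(V_B − V_A).
At A: distances to the source charges are 2.47 m, 2.23 m, 2.12 m; V_A = Σ kqᵢ/rᵢ = 2.94×10⁴ V.
At B: distances to the source charges are 2.19 m, 1.95 m, 1.84 m; V_B = Σ kqᵢ/rᵢ = 3.36×10⁴ V.
ΔV = V_B − V_A = 4190 V.
W_ext = qΔV = (-4.29×10⁻⁶ C)(4190 V) = -0.0180 J.

-0.0180 J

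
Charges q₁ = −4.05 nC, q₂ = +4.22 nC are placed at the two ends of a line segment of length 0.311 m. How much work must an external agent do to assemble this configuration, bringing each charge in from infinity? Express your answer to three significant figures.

The work to assemble the configuration equals its total potential energy, U = Σ kqᵢqⱼ/rᵢⱼ over all pairs.
The separation is r = 0.311 m.
U = (-4.94×10⁻⁷) = -4.94×10⁻⁷ J.

-4.94×10⁻⁷ J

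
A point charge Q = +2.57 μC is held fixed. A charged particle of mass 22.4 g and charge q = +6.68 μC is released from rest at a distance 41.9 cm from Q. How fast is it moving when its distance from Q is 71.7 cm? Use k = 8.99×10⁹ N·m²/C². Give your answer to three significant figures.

3.70 m/s

Only the electrostatic force acts, so mechanical energy is conserved: ½mv² = U₁ − U₂ = kQq(1/r₁ − 1/r₂).
U₁ − U₂ = (8.99×10⁹ N·m²/C²)(2.57×10⁻⁶ C)(6.68×10⁻⁶ C)(1/0.419 − 1/0.717) = 0.153 J.
v = √(2·0.153/0.0224) = 3.70 m/s.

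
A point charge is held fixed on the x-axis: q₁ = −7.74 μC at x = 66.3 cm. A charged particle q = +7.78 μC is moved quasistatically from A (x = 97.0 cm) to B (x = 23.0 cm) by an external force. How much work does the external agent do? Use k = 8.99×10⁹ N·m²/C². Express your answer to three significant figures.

For quasistatic motion the external work equals the change in potential energy: W_ext = qΔV = q(V_B − V_A).
At A: distance to the source charge is 0.307 m; V_A = kq₁/r = -2.27×10⁵ V.
At B: distance to the source charge is 0.433 m; V_B = kq₁/r = -1.61×10⁵ V.
ΔV = V_B − V_A = 6.60×10⁴ V.
W_ext = qΔV = (7.78×10⁻⁶ C)(6.60×10⁴ V) = 0.513 J.

0.513 J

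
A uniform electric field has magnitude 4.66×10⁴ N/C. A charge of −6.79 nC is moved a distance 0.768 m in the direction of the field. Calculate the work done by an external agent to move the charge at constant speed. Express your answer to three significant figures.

2.43×10⁻⁴ J

The potential change for a displacement 0.768 m in the direction of the field is ΔV = −Ed = -3.58×10⁴ V.
W_ext = qΔV = 2.43×10⁻⁴ J.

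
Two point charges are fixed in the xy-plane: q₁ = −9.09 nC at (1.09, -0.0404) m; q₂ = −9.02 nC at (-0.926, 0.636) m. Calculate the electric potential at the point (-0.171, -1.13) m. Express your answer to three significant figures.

-91.3 V

The total potential is the scalar sum of each charge's contribution, V = Σ kqᵢ/rᵢ.
Distances from the field point to each charge: r₁ = 1.67 m, r₂ = 1.92 m.
V = k[(-9.09×10⁻⁹)/(1.67) + (-9.02×10⁻⁹)/(1.92)] = -91.3 V.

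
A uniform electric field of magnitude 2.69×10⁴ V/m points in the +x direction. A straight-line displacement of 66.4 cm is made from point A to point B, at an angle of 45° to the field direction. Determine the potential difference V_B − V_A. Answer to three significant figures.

-1.26×10⁴ V

Only the component of displacement along E changes the potential: ΔV = −E·d·cosθ.
ΔV = −(2.69×10⁴ V/m)(0.664 m)cos45° = -1.26×10⁴ V.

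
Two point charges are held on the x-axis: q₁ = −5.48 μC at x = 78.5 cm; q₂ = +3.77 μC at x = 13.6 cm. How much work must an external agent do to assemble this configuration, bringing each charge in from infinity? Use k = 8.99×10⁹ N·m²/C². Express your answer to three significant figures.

-0.286 J

The work to assemble the configuration equals its total potential energy, U = Σ kqᵢqⱼ/rᵢⱼ over all pairs.
Pair separations: r₁₂ = 0.649 m.
U = (-0.286) = -0.286 J.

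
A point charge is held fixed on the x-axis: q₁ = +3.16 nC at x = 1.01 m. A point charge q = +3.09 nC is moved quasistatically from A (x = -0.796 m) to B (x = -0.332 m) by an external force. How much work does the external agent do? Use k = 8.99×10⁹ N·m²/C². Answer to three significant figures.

For quasistatic motion the external work equals the change in potential energy: W_ext = qΔV = q(V_B − V_A).
At A: distance to the source charge is 1.81 m; V_A = kq₁/r = 15.7 V.
At B: distance to the source charge is 1.34 m; V_B = kq₁/r = 21.2 V.
ΔV = V_B − V_A = 5.44 V.
W_ext = qΔV = (3.09×10⁻⁹ C)(5.44 V) = 1.68×10⁻⁸ J.

1.68×10⁻⁸ J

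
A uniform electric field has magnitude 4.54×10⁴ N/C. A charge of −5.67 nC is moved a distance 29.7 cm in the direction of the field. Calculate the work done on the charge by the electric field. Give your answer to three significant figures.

-7.65×10⁻⁵ J

The potential change for a displacement 29.7 cm in the direction of the field is ΔV = −Ed = -1.35×10⁴ V.
W_field = −qΔV = -7.65×10⁻⁵ J.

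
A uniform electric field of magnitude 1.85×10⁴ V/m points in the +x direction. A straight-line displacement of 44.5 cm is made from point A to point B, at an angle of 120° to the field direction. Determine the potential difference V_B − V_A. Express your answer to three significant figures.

Only the component of displacement along E changes the potential: ΔV = −E·d·cosθ.
ΔV = −(1.85×10⁴ V/m)(0.445 m)cos120° = 4120 V.

4120 V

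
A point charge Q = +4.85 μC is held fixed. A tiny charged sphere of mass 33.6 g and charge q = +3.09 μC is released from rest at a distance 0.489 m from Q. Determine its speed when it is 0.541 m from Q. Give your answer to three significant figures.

1.26 m/s

Only the electrostatic force acts, so mechanical energy is conserved: ½mv² = U₁ − U₂ = kQq(1/r₁ − 1/r₂).
U₁ − U₂ = (8.99×10⁹ N·m²/C²)(4.85×10⁻⁶ C)(3.09×10⁻⁶ C)(1/0.489 − 1/0.541) = 0.0265 J.
v = √(2·0.0265/0.0336) = 1.26 m/s.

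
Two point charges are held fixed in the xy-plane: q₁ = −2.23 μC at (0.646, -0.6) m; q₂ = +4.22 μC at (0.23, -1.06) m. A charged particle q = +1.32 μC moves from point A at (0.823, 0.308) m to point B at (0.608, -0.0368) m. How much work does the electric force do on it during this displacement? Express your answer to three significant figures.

The work done by the electric force is W_field = −ΔU = −q(V_B − V_A) = q(V_A − V_B).
At A: distances to the source charges are 0.925 m, 1.49 m; V_A = Σ kqᵢ/rᵢ = 3770 V.
At B: distances to the source charges are 0.564 m, 1.09 m; V_B = Σ kqᵢ/rᵢ = -735 V.
ΔV = V_B − V_A = -4510 V.
W_field = −qΔV = −(1.32×10⁻⁶ C)(-4510 V) = 5.95×10⁻³ J.

5.95×10⁻³ J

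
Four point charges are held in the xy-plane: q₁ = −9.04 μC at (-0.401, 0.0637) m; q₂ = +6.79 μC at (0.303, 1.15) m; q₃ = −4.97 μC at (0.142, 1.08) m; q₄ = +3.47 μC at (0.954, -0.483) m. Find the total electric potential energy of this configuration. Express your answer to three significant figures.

-1.96 J

The assembly work is the sum of pairwise potential energies, U = Σ_{i<j} kqᵢqⱼ/rᵢⱼ.
Pair separations: r₁₂ = 1.29 m, r₁₃ = 1.15 m, r₁₄ = 1.46 m, r₂₃ = 0.176 m, r₂₄ = 1.76 m, r₃₄ = 1.76 m.
Summing all 6 pair terms gives U = -1.96 J.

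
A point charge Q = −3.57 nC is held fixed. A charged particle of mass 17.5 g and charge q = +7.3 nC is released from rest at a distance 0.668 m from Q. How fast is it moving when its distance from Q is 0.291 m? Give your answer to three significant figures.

Only the electrostatic force acts, so mechanical energy is conserved: ½mv² = U₁ − U₂ = kQq(1/r₁ − 1/r₂).
U₁ − U₂ = (8.99×10⁹ N·m²/C²)(-3.57×10⁻⁹ C)(7.30×10⁻⁹ C)(1/0.668 − 1/0.291) = 4.54×10⁻⁷ J.
v = √(2·4.54×10⁻⁷/0.0175) = 7.21×10⁻³ m/s.

7.21×10⁻³ m/s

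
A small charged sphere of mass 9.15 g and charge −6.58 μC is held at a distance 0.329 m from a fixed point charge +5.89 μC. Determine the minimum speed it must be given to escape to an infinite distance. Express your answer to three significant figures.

15.2 m/s

To just escape, total mechanical energy must reach zero at infinity: ½mv²_min + U = 0, so ½mv²_min = −U = |kQq|/r.
|U| = |kQq|/r = (8.99×10⁹ N·m²/C²)(5.89×10⁻⁶)(6.58×10⁻⁶)/(0.329) = 1.06 J.
v_min = √(2|U|/m) = √(2·1.06/9.15×10⁻³) = 15.2 m/s.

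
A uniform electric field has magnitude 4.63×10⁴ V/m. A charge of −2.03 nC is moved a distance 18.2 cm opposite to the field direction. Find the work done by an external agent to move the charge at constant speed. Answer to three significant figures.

The potential change for a displacement 18.2 cm opposite to the field direction is ΔV = +Ed = 8430 V.
W_ext = qΔV = -1.71×10⁻⁵ J.

-1.71×10⁻⁵ J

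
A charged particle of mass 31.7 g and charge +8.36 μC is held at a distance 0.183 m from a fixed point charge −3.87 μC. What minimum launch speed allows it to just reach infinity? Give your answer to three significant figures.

10.0 m/s

To just escape, total mechanical energy must reach zero at infinity: ½mv²_min + U = 0, so ½mv²_min = −U = |kQq|/r.
|U| = |kQq|/r = (8.99×10⁹ N·m²/C²)(3.87×10⁻⁶)(8.36×10⁻⁶)/(0.183) = 1.59 J.
v_min = √(2|U|/m) = √(2·1.59/0.0317) = 10.0 m/s.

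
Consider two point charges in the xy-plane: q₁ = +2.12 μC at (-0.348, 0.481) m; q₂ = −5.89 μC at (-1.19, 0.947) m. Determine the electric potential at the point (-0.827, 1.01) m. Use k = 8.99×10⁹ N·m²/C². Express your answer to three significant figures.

-1.17×10⁵ V

The total potential is the scalar sum of each charge's contribution, V = Σ kqᵢ/rᵢ.
Distances from the field point to each charge: r₁ = 0.714 m, r₂ = 0.368 m.
V = k[(2.12×10⁻⁶)/(0.714) + (-5.89×10⁻⁶)/(0.368)] = -1.17×10⁵ V.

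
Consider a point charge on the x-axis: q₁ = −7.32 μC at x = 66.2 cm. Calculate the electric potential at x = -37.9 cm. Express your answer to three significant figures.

-6.32×10⁴ V

The total potential is the scalar sum of each charge's contribution, V = Σ kqᵢ/rᵢ.
V = k[(-7.32×10⁻⁶)/(1.04)] = -6.32×10⁴ V.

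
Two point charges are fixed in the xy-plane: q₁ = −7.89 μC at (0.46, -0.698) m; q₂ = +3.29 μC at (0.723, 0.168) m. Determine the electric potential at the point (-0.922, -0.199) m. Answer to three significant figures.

-3.07×10⁴ V

The total potential is the scalar sum of each charge's contribution, V = Σ kqᵢ/rᵢ.
Distances from the field point to each charge: r₁ = 1.47 m, r₂ = 1.69 m.
V = k[(-7.89×10⁻⁶)/(1.47) + (3.29×10⁻⁶)/(1.69)] = -3.07×10⁴ V.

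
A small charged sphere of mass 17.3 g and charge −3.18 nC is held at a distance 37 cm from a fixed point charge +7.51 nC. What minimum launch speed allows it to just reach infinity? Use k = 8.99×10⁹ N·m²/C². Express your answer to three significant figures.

To just escape, total mechanical energy must reach zero at infinity: ½mv²_min + U = 0, so ½mv²_min = −U = |kQq|/r.
|U| = |kQq|/r = (8.99×10⁹ N·m²/C²)(7.51×10⁻⁹)(3.18×10⁻⁹)/(0.370) = 5.80×10⁻⁷ J.
v_min = √(2|U|/m) = √(2·5.80×10⁻⁷/0.0173) = 8.19×10⁻³ m/s.

8.19×10⁻³ m/s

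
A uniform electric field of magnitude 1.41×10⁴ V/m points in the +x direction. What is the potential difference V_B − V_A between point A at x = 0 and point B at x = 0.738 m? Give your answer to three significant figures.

-1.04×10⁴ V

In a uniform field, potential decreases in the direction of E: V_B − V_A = −E·Δx.
V_B − V_A = −(1.41×10⁴ V/m)(0.738 m) = -1.04×10⁴ V.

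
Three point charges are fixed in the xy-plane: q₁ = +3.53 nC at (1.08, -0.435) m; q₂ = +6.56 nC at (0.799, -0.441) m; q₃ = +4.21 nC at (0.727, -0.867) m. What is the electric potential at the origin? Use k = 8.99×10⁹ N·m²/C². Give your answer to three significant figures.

125 V

The total potential is the scalar sum of each charge's contribution, V = Σ kqᵢ/rᵢ.
Distances from the field point to each charge: r₁ = 1.16 m, r₂ = 0.913 m, r₃ = 1.13 m.
V = k[(3.53×10⁻⁹)/(1.16) + (6.56×10⁻⁹)/(0.913) + (4.21×10⁻⁹)/(1.13)] = 125 V.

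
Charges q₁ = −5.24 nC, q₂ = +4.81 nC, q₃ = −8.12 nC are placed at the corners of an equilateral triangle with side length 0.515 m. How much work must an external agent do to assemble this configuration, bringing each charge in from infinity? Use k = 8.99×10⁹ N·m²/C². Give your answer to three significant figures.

-3.79×10⁻⁷ J

The assembly work is the sum of pairwise potential energies, U = Σ_{i<j} kqᵢqⱼ/rᵢⱼ.
All three pair separations equal the side length, 0.515 m.
U = (-4.40×10⁻⁷) + (7.43×10⁻⁷) + (-6.82×10⁻⁷) = -3.79×10⁻⁷ J.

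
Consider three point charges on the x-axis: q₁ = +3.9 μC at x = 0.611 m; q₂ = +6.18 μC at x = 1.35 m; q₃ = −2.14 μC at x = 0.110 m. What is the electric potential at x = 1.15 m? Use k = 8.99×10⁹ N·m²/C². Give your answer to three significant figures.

3.24×10⁵ V

The total potential is the scalar sum of each charge's contribution, V = Σ kqᵢ/rᵢ.
Distances from the field point to each charge: r₁ = 0.539 m, r₂ = 0.200 m, r₃ = 1.04 m.
V = k[(3.90×10⁻⁶)/(0.539) + (6.18×10⁻⁶)/(0.200) + (-2.14×10⁻⁶)/(1.04)] = 3.24×10⁵ V.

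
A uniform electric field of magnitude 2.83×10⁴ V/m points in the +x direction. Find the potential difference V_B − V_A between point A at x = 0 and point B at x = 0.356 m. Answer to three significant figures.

-1.01×10⁴ V

In a uniform field, potential decreases in the direction of E: V_B − V_A = −E·Δx.
V_B − V_A = −(2.83×10⁴ V/m)(0.356 m) = -1.01×10⁴ V.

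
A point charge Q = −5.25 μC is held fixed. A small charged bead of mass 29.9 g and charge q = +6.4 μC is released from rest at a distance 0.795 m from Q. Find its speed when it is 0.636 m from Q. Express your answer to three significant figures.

2.52 m/s

Only the electrostatic force acts, so mechanical energy is conserved: ½mv² = U₁ − U₂ = kQq(1/r₁ − 1/r₂).
U₁ − U₂ = (8.99×10⁹ N·m²/C²)(-5.25×10⁻⁶ C)(6.40×10⁻⁶ C)(1/0.795 − 1/0.636) = 0.0950 J.
v = √(2·0.0950/0.0299) = 2.52 m/s.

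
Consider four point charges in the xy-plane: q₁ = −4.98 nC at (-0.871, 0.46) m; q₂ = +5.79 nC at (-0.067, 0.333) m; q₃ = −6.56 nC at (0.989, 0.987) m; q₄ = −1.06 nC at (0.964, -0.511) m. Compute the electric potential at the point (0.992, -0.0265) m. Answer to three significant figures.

Electric potential is a scalar, so the contributions from each charge add algebraically: V = Σ kqᵢ/rᵢ.
Distances from the field point to each charge: r₁ = 1.93 m, r₂ = 1.12 m, r₃ = 1.01 m, r₄ = 0.485 m.
V = k[(-4.98×10⁻⁹)/(1.93) + (5.79×10⁻⁹)/(1.12) + (-6.56×10⁻⁹)/(1.01) + (-1.06×10⁻⁹)/(0.485)] = -54.5 V.

-54.5 V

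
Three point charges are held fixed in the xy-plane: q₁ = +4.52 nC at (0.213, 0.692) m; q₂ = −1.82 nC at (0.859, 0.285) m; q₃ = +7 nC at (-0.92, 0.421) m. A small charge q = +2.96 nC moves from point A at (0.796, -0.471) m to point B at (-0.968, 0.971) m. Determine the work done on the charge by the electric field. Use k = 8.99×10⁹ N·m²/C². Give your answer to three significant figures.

-2.87×10⁻⁷ J

The work done by the electric force is W_field = −ΔU = −q(V_B − V_A) = q(V_A − V_B).
At A: distances to the source charges are 1.30 m, 0.759 m, 1.93 m; V_A = Σ kqᵢ/rᵢ = 42.2 V.
At B: distances to the source charges are 1.21 m, 1.95 m, 0.552 m; V_B = Σ kqᵢ/rᵢ = 139 V.
ΔV = V_B − V_A = 96.9 V.
W_field = −qΔV = −(2.96×10⁻⁹ C)(96.9 V) = -2.87×10⁻⁷ J.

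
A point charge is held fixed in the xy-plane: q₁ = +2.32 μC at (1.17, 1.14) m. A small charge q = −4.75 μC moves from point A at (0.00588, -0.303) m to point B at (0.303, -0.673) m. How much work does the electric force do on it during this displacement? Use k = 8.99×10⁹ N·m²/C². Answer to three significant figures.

-4.14×10⁻³ J

The work done by the electric force is W_field = −ΔU = −q(V_B − V_A) = q(V_A − V_B).
At A: distance to the source charge is 1.85 m; V_A = kq₁/r = 1.12×10⁴ V.
At B: distance to the source charge is 2.01 m; V_B = kq₁/r = 1.04×10⁴ V.
ΔV = V_B − V_A = -871 V.
W_field = −qΔV = −(-4.75×10⁻⁶ C)(-871 V) = -4.14×10⁻³ J.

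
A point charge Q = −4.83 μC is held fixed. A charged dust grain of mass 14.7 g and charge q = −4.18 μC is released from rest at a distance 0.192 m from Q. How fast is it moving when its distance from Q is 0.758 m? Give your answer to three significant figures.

9.80 m/s

Only the electrostatic force acts, so mechanical energy is conserved: ½mv² = U₁ − U₂ = kQq(1/r₁ − 1/r₂).
U₁ − U₂ = (8.99×10⁹ N·m²/C²)(-4.83×10⁻⁶ C)(-4.18×10⁻⁶ C)(1/0.192 − 1/0.758) = 0.706 J.
v = √(2·0.706/0.0147) = 9.80 m/s.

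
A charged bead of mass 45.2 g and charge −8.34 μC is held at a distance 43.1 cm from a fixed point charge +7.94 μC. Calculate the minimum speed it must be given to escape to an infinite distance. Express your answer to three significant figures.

To just escape, total mechanical energy must reach zero at infinity: ½mv²_min + U = 0, so ½mv²_min = −U = |kQq|/r.
|U| = |kQq|/r = (8.99×10⁹ N·m²/C²)(7.94×10⁻⁶)(8.34×10⁻⁶)/(0.431) = 1.38 J.
v_min = √(2|U|/m) = √(2·1.38/0.0452) = 7.82 m/s.

7.82 m/s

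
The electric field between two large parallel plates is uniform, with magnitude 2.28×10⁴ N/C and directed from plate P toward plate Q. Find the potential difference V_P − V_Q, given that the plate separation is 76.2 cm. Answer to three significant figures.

In a uniform field, potential decreases in the direction of E: ΔV = −E·d for a displacement d parallel to E.
Going from Q to P is a displacement of 76.2 cm opposite to the field, so V_P − V_Q = +Ed = 1.74×10⁴ V.

1.74×10⁴ V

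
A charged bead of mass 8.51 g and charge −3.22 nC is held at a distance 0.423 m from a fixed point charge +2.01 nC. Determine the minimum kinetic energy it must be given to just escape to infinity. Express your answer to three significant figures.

To just escape, total mechanical energy must reach zero at infinity: ½mv²_min + U = 0, so ½mv²_min = −U = |kQq|/r.
|U| = |kQq|/r = (8.99×10⁹ N·m²/C²)(2.01×10⁻⁹)(3.22×10⁻⁹)/(0.423) = 1.38×10⁻⁷ J.

1.38×10⁻⁷ J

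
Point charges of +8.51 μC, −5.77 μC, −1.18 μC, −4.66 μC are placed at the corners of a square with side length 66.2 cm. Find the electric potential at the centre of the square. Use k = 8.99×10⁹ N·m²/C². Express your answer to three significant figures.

-5.95×10⁴ V

The total potential is the scalar sum of each charge's contribution, V = Σ kqᵢ/rᵢ.
The distance from each corner to the centre is a√2/2 = 0.468 m.
V = k[(8.51×10⁻⁶)/(0.468) + (-5.77×10⁻⁶)/(0.468) + (-1.18×10⁻⁶)/(0.468) + (-4.66×10⁻⁶)/(0.468)] = -5.95×10⁴ V.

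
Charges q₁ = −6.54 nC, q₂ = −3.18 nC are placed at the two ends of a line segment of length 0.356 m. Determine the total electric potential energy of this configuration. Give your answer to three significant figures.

The work to assemble the configuration equals its total potential energy, U = Σ kqᵢqⱼ/rᵢⱼ over all pairs.
The separation is r = 0.356 m.
U = (5.25×10⁻⁷) = 5.25×10⁻⁷ J.

5.25×10⁻⁷ J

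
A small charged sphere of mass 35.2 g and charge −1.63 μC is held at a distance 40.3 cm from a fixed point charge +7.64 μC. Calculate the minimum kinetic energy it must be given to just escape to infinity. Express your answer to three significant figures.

To just escape, total mechanical energy must reach zero at infinity: ½mv²_min + U = 0, so ½mv²_min = −U = |kQq|/r.
|U| = |kQq|/r = (8.99×10⁹ N·m²/C²)(7.64×10⁻⁶)(1.63×10⁻⁶)/(0.403) = 0.278 J.

0.278 J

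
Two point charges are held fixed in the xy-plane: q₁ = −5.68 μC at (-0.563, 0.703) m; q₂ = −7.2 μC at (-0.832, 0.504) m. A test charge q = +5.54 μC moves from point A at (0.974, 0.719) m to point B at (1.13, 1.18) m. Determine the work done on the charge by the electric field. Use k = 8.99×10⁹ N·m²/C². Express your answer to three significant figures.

-0.0476 J

The work done by the electric force is W_field = −ΔU = −q(V_B − V_A) = q(V_A − V_B).
At A: distances to the source charges are 1.54 m, 1.82 m; V_A = Σ kqᵢ/rᵢ = -6.88×10⁴ V.
At B: distances to the source charges are 1.76 m, 2.08 m; V_B = Σ kqᵢ/rᵢ = -6.02×10⁴ V.
ΔV = V_B − V_A = 8590 V.
W_field = −qΔV = −(5.54×10⁻⁶ C)(8590 V) = -0.0476 J.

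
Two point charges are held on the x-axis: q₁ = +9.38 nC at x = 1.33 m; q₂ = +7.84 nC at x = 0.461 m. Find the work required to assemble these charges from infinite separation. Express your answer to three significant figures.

The work to assemble the configuration equals its total potential energy, U = Σ kqᵢqⱼ/rᵢⱼ over all pairs.
Pair separations: r₁₂ = 0.869 m.
U = (7.61×10⁻⁷) = 7.61×10⁻⁷ J.

7.61×10⁻⁷ J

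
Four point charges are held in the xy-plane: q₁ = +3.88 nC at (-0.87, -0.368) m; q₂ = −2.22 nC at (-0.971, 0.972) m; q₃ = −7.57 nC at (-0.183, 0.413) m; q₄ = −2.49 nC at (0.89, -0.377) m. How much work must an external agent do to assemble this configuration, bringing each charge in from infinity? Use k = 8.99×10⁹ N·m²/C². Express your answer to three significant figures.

-5.57×10⁻⁸ J

The work to assemble the configuration equals its total potential energy, U = Σ kqᵢqⱼ/rᵢⱼ over all pairs.
Pair separations: r₁₂ = 1.34 m, r₁₃ = 1.04 m, r₁₄ = 1.76 m, r₂₃ = 0.966 m, r₂₄ = 2.30 m, r₃₄ = 1.33 m.
Summing all 6 pair terms gives U = -5.57×10⁻⁸ J.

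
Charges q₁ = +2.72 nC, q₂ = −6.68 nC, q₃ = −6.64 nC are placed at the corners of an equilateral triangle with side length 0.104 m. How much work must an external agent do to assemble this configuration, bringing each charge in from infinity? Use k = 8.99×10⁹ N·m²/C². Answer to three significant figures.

7.02×10⁻⁷ J

The assembly work is the sum of pairwise potential energies, U = Σ_{i<j} kqᵢqⱼ/rᵢⱼ.
All three pair separations equal the side length, 0.104 m.
U = (-1.57×10⁻⁶) + (-1.56×10⁻⁶) + (3.83×10⁻⁶) = 7.02×10⁻⁷ J.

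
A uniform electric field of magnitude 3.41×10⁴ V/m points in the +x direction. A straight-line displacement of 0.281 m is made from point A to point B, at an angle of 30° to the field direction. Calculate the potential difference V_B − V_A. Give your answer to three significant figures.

Only the component of displacement along E changes the potential: ΔV = −E·d·cosθ.
ΔV = −(3.41×10⁴ V/m)(0.281 m)cos30° = -8300 V.

-8300 V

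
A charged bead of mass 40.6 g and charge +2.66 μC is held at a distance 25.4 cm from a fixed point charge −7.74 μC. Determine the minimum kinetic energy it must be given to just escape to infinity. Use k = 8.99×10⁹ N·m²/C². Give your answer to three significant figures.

To just escape, total mechanical energy must reach zero at infinity: ½mv²_min + U = 0, so ½mv²_min = −U = |kQq|/r.
|U| = |kQq|/r = (8.99×10⁹ N·m²/C²)(7.74×10⁻⁶)(2.66×10⁻⁶)/(0.254) = 0.729 J.

0.729 J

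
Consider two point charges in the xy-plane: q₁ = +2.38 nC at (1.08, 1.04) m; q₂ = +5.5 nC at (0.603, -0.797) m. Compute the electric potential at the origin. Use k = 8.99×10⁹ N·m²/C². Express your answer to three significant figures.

The total potential is the scalar sum of each charge's contribution, V = Σ kqᵢ/rᵢ.
Distances from the field point to each charge: r₁ = 1.50 m, r₂ = 0.999 m.
V = k[(2.38×10⁻⁹)/(1.50) + (5.50×10⁻⁹)/(0.999)] = 63.7 V.

63.7 V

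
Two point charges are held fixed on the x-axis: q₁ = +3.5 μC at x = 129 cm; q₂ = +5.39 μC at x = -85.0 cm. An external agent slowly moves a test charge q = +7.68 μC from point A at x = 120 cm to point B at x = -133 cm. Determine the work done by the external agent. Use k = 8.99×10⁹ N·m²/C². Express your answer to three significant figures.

-2.00 J

For quasistatic motion the external work equals the change in potential energy: W_ext = qΔV = q(V_B − V_A).
At A: distances to the source charges are 0.0900 m, 2.05 m; V_A = Σ kqᵢ/rᵢ = 3.73×10⁵ V.
At B: distances to the source charges are 2.62 m, 0.480 m; V_B = Σ kqᵢ/rᵢ = 1.13×10⁵ V.
ΔV = V_B − V_A = -2.60×10⁵ V.
W_ext = qΔV = (7.68×10⁻⁶ C)(-2.60×10⁵ V) = -2.00 J.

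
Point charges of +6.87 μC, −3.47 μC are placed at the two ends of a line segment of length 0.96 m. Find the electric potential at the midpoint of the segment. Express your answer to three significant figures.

6.37×10⁴ V

Electric potential is a scalar, so the contributions from each charge add algebraically: V = Σ kqᵢ/rᵢ.
Each charge is 0.480 m from the midpoint.
V = k[(6.87×10⁻⁶)/(0.480) + (-3.47×10⁻⁶)/(0.480)] = 6.37×10⁴ V.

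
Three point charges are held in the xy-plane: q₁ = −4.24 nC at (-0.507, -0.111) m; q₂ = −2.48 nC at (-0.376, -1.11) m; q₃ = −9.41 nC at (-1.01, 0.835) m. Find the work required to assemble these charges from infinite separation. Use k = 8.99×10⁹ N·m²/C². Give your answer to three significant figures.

The work to assemble the configuration equals its total potential energy, U = Σ kqᵢqⱼ/rᵢⱼ over all pairs.
Pair separations: r₁₂ = 1.01 m, r₁₃ = 1.07 m, r₂₃ = 2.05 m.
U = (9.38×10⁻⁸) + (3.35×10⁻⁷) + (1.03×10⁻⁷) = 5.31×10⁻⁷ J.

5.31×10⁻⁷ J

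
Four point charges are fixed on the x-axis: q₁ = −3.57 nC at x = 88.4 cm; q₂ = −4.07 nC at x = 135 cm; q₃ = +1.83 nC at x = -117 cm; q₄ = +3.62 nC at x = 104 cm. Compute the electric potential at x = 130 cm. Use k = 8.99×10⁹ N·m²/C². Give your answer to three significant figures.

Electric potential is a scalar, so the contributions from each charge add algebraically: V = Σ kqᵢ/rᵢ.
Distances from the field point to each charge: r₁ = 0.416 m, r₂ = 0.0500 m, r₃ = 2.47 m, r₄ = 0.260 m.
V = k[(-3.57×10⁻⁹)/(0.416) + (-4.07×10⁻⁹)/(0.0500) + (1.83×10⁻⁹)/(2.47) + (3.62×10⁻⁹)/(0.260)] = -677 V.

-677 V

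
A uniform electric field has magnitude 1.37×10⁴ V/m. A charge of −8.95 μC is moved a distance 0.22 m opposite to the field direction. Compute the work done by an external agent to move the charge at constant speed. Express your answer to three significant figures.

-0.0270 J

The potential change for a displacement 0.22 m opposite to the field direction is ΔV = +Ed = 3010 V.
W_ext = qΔV = -0.0270 J.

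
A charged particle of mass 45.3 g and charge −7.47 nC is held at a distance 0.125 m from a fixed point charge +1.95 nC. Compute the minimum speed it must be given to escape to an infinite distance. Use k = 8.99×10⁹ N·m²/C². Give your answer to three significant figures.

To just escape, total mechanical energy must reach zero at infinity: ½mv²_min + U = 0, so ½mv²_min = −U = |kQq|/r.
|U| = |kQq|/r = (8.99×10⁹ N·m²/C²)(1.95×10⁻⁹)(7.47×10⁻⁹)/(0.125) = 1.05×10⁻⁶ J.
v_min = √(2|U|/m) = √(2·1.05×10⁻⁶/0.0453) = 6.80×10⁻³ m/s.

6.80×10⁻³ m/s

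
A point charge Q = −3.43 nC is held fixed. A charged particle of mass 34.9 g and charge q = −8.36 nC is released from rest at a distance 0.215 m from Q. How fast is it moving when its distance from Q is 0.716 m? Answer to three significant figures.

Only the electrostatic force acts, so mechanical energy is conserved: ½mv² = U₁ − U₂ = kQq(1/r₁ − 1/r₂).
U₁ − U₂ = (8.99×10⁹ N·m²/C²)(-3.43×10⁻⁹ C)(-8.36×10⁻⁹ C)(1/0.215 − 1/0.716) = 8.39×10⁻⁷ J.
v = √(2·8.39×10⁻⁷/0.0349) = 6.93×10⁻³ m/s.

6.93×10⁻³ m/s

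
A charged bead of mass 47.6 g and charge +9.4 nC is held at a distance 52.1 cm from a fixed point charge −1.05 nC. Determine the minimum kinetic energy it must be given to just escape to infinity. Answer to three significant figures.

1.70×10⁻⁷ J

To just escape, total mechanical energy must reach zero at infinity: ½mv²_min + U = 0, so ½mv²_min = −U = |kQq|/r.
|U| = |kQq|/r = (8.99×10⁹ N·m²/C²)(1.05×10⁻⁹)(9.40×10⁻⁹)/(0.521) = 1.70×10⁻⁷ J.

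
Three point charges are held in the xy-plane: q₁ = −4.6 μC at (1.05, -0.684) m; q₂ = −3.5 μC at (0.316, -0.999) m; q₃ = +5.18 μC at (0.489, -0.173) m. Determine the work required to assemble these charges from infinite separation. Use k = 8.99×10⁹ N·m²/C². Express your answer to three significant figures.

-0.294 J

The assembly work is the sum of pairwise potential energies, U = Σ_{i<j} kqᵢqⱼ/rᵢⱼ.
Pair separations: r₁₂ = 0.799 m, r₁₃ = 0.759 m, r₂₃ = 0.844 m.
U = (0.181) + (-0.282) + (-0.193) = -0.294 J.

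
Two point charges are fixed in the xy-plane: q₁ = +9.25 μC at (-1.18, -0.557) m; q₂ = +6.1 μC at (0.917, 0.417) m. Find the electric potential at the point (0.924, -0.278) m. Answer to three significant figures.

1.18×10⁵ V

Electric potential is a scalar, so the contributions from each charge add algebraically: V = Σ kqᵢ/rᵢ.
Distances from the field point to each charge: r₁ = 2.12 m, r₂ = 0.695 m.
V = k[(9.25×10⁻⁶)/(2.12) + (6.10×10⁻⁶)/(0.695)] = 1.18×10⁵ V.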